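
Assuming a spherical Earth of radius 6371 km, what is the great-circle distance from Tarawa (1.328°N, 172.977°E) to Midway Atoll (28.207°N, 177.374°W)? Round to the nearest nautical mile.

Δλ = -177.374 − 172.977 = -350.351°; wrapped into (−180°, 180°]: 9.649°.
Δφ = 28.207 − 1.328 = 26.879°.
a = sin²(Δφ/2) + cos φ₁ · cos φ₂ · sin²(Δλ/2) = 0.060250.
c = 2·atan2(√a, √(1−a)) = 0.49599 rad → d = 6371·c ≈ 3159.93 km ≈ 1706.23 nmi.

1706 nmi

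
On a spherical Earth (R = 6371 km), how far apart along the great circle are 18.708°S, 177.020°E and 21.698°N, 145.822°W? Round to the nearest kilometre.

6044 km

Δλ = -145.822 − 177.020 = -322.842°; wrapped into (−180°, 180°]: 37.158°.
Δφ = 21.698 − -18.708 = 40.406°.
a = sin²(Δφ/2) + cos φ₁ · cos φ₂ · sin²(Δλ/2) = 0.208602.
c = 2·atan2(√a, √(1−a)) = 0.94863 rad → d = 6371·c ≈ 6043.73 km.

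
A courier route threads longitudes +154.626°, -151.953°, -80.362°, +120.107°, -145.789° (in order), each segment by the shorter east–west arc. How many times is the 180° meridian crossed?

Leg 1: +154.626° → -151.953°, shortest Δλ = 53.421° (east) — crosses 180°.
Leg 2: -151.953° → -80.362°, shortest Δλ = 71.591° (east) — does not cross 180°.
Leg 3: -80.362° → +120.107°, shortest Δλ = -159.531° (west) — crosses 180°.
Leg 4: +120.107° → -145.789°, shortest Δλ = 94.104° (east) — crosses 180°.
Total crossings: 3.

3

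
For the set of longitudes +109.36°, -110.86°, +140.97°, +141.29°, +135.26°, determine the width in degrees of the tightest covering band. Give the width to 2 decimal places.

139.78°

Sort the longitudes: -110.86°, +109.36°, +135.26°, +140.97°, +141.29°.
Eastward gaps between consecutive values (wrapping around): 220.22°, 25.90°, 5.71°, 0.32°, 107.85°.
Largest gap = 220.22° ⇒ minimal covering band is its complement: 360° − 220.22° = 139.78°.
Band runs from +109.36° eastward to -110.86°, crossing the antimeridian.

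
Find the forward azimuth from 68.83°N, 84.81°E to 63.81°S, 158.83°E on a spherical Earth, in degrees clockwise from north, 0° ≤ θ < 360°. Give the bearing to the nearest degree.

136°

Δλ = 158.83 − 84.81 = 74.02°.
θ = atan2( sin Δλ · cos φ₂ , cos φ₁ · sin φ₂ − sin φ₁ · cos φ₂ · cos Δλ )
  = atan2(0.42429, -0.43736) = 135.869° → normalised to [0°, 360°): 135.869°.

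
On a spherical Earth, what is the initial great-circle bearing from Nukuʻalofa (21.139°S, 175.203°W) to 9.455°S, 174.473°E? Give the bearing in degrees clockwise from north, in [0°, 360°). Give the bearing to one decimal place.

318.1°

Δλ = 174.473 − -175.203 = 349.676°; wrapped into (−180°, 180°]: -10.324°.
θ = atan2( sin Δλ · cos φ₂ , cos φ₁ · sin φ₂ − sin φ₁ · cos φ₂ · cos Δλ )
  = atan2(-0.17678, 0.19675) = -41.939° → normalised to [0°, 360°): 318.061°.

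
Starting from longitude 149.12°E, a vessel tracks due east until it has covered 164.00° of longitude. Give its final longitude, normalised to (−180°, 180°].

Start at +149.12°; shift +164.00° → +313.12°.
+313.12° lies outside (−180°, 180°]; subtract 360° → -46.88°.

46.88°W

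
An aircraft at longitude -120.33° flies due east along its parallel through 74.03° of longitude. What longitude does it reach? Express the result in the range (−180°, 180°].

-46.30°

Start at -120.33°; shift +74.03° → -46.30°.
-46.30° already lies in (−180°, 180°].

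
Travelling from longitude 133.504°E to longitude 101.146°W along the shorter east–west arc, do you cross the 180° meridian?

Yes

Naïve |-101.146 − 133.504| = 234.65° > 180°, so the shorter arc goes the other way round — across 180°.
Signed shortest Δλ = ((-101.146 − 133.504 + 180) mod 360) − 180 = 125.35°.
Going east by 125.35° from +133.504° passes through 180° before reaching -101.146°.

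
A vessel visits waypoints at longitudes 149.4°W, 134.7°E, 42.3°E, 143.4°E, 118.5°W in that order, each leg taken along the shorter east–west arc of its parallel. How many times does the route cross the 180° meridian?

Leg 1: -149.4° → +134.7°, shortest Δλ = -75.9° (west) — crosses 180°.
Leg 2: +134.7° → +42.3°, shortest Δλ = -92.4° (west) — does not cross 180°.
Leg 3: +42.3° → +143.4°, shortest Δλ = 101.1° (east) — does not cross 180°.
Leg 4: +143.4° → -118.5°, shortest Δλ = 98.1° (east) — crosses 180°.
Total crossings: 2.

2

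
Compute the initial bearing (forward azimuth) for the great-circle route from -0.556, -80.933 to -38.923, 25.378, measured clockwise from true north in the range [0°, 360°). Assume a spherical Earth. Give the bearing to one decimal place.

130.2°

Δλ = 25.378 − -80.933 = 106.311°.
θ = atan2( sin Δλ · cos φ₂ , cos φ₁ · sin φ₂ − sin φ₁ · cos φ₂ · cos Δλ )
  = atan2(0.74668, -0.63037) = 130.172° → normalised to [0°, 360°): 130.172°.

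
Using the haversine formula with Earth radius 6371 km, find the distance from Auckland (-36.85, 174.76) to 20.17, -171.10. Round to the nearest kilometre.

6512 km

Δλ = -171.10 − 174.76 = -345.86°; wrapped into (−180°, 180°]: 14.14°.
Δφ = 20.17 − -36.85 = 57.02°.
a = sin²(Δφ/2) + cos φ₁ · cos φ₂ · sin²(Δλ/2) = 0.239206.
c = 2·atan2(√a, √(1−a)) = 1.02209 rad → d = 6371·c ≈ 6511.70 km.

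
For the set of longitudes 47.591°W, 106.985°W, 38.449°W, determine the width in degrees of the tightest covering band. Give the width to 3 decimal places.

68.536°

Sort the longitudes: -106.985°, -47.591°, -38.449°.
Eastward gaps between consecutive values (wrapping around): 59.394°, 9.142°, 291.464°.
Largest gap = 291.464° ⇒ minimal covering band is its complement: 360° − 291.464° = 68.536°.
Band runs from -106.985° eastward to -38.449°.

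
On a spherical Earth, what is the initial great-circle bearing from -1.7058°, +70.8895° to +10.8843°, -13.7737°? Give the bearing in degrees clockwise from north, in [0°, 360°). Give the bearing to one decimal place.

281.1°

Δλ = -13.7737 − 70.8895 = -84.6632°.
θ = atan2( sin Δλ · cos φ₂ , cos φ₁ · sin φ₂ − sin φ₁ · cos φ₂ · cos Δλ )
  = atan2(-0.97775, 0.19146) = -78.921° → normalised to [0°, 360°): 281.079°.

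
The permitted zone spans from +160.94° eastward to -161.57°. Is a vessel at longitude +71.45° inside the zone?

Band width going east from +160.94° to -161.57°: ((-161.57 − 160.94) mod 360) = 37.49°.
Offset of +71.45° east of the west edge: ((71.45 − 160.94) mod 360) = 270.51°.
270.51° > 37.49° ⇒ outside.

No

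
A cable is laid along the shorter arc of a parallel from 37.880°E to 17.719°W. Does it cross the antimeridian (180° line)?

No

Signed shortest Δλ = ((-17.719 − 37.880 + 180) mod 360) − 180 = -55.599°.
Going west by 55.599° from +37.880° reaches -17.719° without touching 180°.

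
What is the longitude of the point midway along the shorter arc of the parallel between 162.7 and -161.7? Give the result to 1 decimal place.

-179.5°

Signed shortest Δλ from +162.7° to -161.7° is +35.6°.
Midpoint longitude = +162.7° + (+35.6°)/2 = +162.7° + 17.8° = +180.5°.
Normalise into (−180°, 180°]: -179.5°.
(The naïve average (+162.7 + -161.7)/2 = 0.5° is on the wrong side of the globe.)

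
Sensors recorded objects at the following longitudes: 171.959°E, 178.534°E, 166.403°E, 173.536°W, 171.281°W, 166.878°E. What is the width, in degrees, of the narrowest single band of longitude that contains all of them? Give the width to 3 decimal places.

Sort the longitudes: -173.536°, -171.281°, +166.403°, +166.878°, +171.959°, +178.534°.
Eastward gaps between consecutive values (wrapping around): 2.255°, 337.684°, 0.475°, 5.081°, 6.575°, 7.930°.
Largest gap = 337.684° ⇒ minimal covering band is its complement: 360° − 337.684° = 22.316°.
Band runs from +166.403° eastward to -171.281°, crossing the antimeridian.

22.316°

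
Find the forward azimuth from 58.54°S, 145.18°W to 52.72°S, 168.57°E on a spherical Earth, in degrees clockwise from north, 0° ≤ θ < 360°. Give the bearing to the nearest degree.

262°

Δλ = 168.57 − -145.18 = 313.75°; wrapped into (−180°, 180°]: -46.25°.
θ = atan2( sin Δλ · cos φ₂ , cos φ₁ · sin φ₂ − sin φ₁ · cos φ₂ · cos Δλ )
  = atan2(-0.43754, -0.05798) = -97.549° → normalised to [0°, 360°): 262.451°.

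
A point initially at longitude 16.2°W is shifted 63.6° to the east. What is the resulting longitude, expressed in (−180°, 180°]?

Start at -16.2°; shift +63.6° → +47.4°.
+47.4° already lies in (−180°, 180°].

47.4°E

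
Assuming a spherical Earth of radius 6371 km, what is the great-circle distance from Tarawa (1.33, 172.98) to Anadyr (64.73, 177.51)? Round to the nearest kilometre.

7059 km

Δλ = 177.51 − 172.98 = 4.53°.
Δφ = 64.73 − 1.33 = 63.40°.
a = sin²(Δφ/2) + cos φ₁ · cos φ₂ · sin²(Δλ/2) = 0.276787.
c = 2·atan2(√a, √(1−a)) = 1.10803 rad → d = 6371·c ≈ 7059.25 km.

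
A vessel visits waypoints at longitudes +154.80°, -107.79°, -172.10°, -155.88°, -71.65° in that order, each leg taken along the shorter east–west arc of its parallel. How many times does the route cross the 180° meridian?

Leg 1: +154.80° → -107.79°, shortest Δλ = 97.41° (east) — crosses 180°.
Leg 2: -107.79° → -172.10°, shortest Δλ = -64.31° (west) — does not cross 180°.
Leg 3: -172.10° → -155.88°, shortest Δλ = 16.22° (east) — does not cross 180°.
Leg 4: -155.88° → -71.65°, shortest Δλ = 84.23° (east) — does not cross 180°.
Total crossings: 1.

1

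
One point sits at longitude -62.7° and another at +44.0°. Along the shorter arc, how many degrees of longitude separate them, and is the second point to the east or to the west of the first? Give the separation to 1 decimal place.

Raw difference: 44.0 − -62.7 = 106.7°.
Normalise into (−180°, 180°]: 106.7° stays 106.7°.
Positive ⇒ the second point lies to the east; separation 106.7°.

106.7° east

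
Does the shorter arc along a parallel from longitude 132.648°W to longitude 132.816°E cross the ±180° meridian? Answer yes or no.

Naïve |132.816 − -132.648| = 265.464° > 180°, so the shorter arc goes the other way round — across 180°.
Signed shortest Δλ = ((132.816 − -132.648 + 180) mod 360) − 180 = -94.536°.
Going west by 94.536° from -132.648° passes through 180° before reaching +132.816°.

Yes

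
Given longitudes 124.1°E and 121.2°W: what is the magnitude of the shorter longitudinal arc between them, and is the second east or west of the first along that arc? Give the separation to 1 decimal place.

Raw difference: -121.2 − 124.1 = -245.3°.
Normalise into (−180°, 180°]: -245.3° + 360° = 114.7°.
Positive ⇒ the second point lies to the east; separation 114.7°.

114.7° east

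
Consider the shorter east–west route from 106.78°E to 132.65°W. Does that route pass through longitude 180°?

Yes

Naïve |-132.65 − 106.78| = 239.43° > 180°, so the shorter arc goes the other way round — across 180°.
Signed shortest Δλ = ((-132.65 − 106.78 + 180) mod 360) − 180 = 120.57°.
Going east by 120.57° from +106.78° passes through 180° before reaching -132.65°.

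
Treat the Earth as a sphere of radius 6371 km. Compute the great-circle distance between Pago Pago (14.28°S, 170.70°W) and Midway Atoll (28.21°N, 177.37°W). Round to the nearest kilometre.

Δλ = -177.37 − -170.70 = -6.67°.
Δφ = 28.21 − -14.28 = 42.49°.
a = sin²(Δφ/2) + cos φ₁ · cos φ₂ · sin²(Δλ/2) = 0.134192.
c = 2·atan2(√a, √(1−a)) = 0.75011 rad → d = 6371·c ≈ 4778.94 km.

4779 km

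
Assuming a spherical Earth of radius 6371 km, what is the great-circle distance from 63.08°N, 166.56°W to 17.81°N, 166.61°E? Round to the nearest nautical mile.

Δλ = 166.61 − -166.56 = 333.17°; wrapped into (−180°, 180°]: -26.83°.
Δφ = 17.81 − 63.08 = -45.27°.
a = sin²(Δφ/2) + cos φ₁ · cos φ₂ · sin²(Δλ/2) = 0.171318.
c = 2·atan2(√a, √(1−a)) = 0.85348 rad → d = 6371·c ≈ 5437.53 km ≈ 2936.03 nmi.

2936 nmi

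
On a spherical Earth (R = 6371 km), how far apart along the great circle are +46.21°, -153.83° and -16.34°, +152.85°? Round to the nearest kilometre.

Δλ = 152.85 − -153.83 = 306.68°; wrapped into (−180°, 180°]: -53.32°.
Δφ = -16.34 − 46.21 = -62.55°.
a = sin²(Δφ/2) + cos φ₁ · cos φ₂ · sin²(Δλ/2) = 0.403207.
c = 2·atan2(√a, √(1−a)) = 1.37598 rad → d = 6371·c ≈ 8766.38 km.

8766 km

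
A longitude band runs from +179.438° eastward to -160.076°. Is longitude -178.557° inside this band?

Band width going east from +179.438° to -160.076°: ((-160.076 − 179.438) mod 360) = 20.486°.
Offset of -178.557° east of the west edge: ((-178.557 − 179.438) mod 360) = 2.005°.
2.005° ≤ 20.486° ⇒ inside.

Yes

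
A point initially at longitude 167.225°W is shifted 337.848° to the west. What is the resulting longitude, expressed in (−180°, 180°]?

Start at -167.225°; shift −337.848° → -505.073°.
-505.073° lies outside (−180°, 180°]; add 360° → -145.073°.

145.073°W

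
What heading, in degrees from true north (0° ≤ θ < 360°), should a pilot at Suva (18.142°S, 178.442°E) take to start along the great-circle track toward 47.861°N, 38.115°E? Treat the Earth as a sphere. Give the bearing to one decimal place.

321.8°

Δλ = 38.115 − 178.442 = -140.327°.
θ = atan2( sin Δλ · cos φ₂ , cos φ₁ · sin φ₂ − sin φ₁ · cos φ₂ · cos Δλ )
  = atan2(-0.42833, 0.54386) = -38.223° → normalised to [0°, 360°): 321.777°.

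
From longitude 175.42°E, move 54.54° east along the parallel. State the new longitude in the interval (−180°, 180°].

Start at +175.42°; shift +54.54° → +229.96°.
+229.96° lies outside (−180°, 180°]; subtract 360° → -130.04°.

130.04°W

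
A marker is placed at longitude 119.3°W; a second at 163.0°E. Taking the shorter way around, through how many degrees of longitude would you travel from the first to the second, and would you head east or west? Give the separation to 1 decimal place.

77.7° west

Raw difference: 163.0 − -119.3 = 282.3°.
Normalise into (−180°, 180°]: 282.3° − 360° = -77.7°.
Negative ⇒ the second point lies to the west; separation 77.7°.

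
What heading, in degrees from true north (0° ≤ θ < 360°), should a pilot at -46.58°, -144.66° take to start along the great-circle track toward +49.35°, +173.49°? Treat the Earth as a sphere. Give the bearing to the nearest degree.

Δλ = 173.49 − -144.66 = 318.15°; wrapped into (−180°, 180°]: -41.85°.
θ = atan2( sin Δλ · cos φ₂ , cos φ₁ · sin φ₂ − sin φ₁ · cos φ₂ · cos Δλ )
  = atan2(-0.43463, 0.87394) = -26.442° → normalised to [0°, 360°): 333.558°.

334°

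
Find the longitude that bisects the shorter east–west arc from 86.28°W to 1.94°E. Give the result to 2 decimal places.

Signed shortest Δλ from -86.28° to +1.94° is +88.22°.
Midpoint longitude = -86.28° + (+88.22°)/2 = -86.28° + 44.11° = -42.17°.

42.17°W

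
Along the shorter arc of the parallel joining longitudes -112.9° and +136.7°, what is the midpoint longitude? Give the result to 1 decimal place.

Signed shortest Δλ from -112.9° to +136.7° is -110.4°.
Midpoint longitude = -112.9° + (-110.4°)/2 = -112.9° − 55.2° = -168.1°.
(The naïve average (-112.9 + +136.7)/2 = 11.9° is on the wrong side of the globe.)

-168.1°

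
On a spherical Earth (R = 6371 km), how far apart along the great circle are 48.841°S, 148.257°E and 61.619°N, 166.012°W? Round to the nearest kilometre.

Δλ = -166.012 − 148.257 = -314.269°; wrapped into (−180°, 180°]: 45.731°.
Δφ = 61.619 − -48.841 = 110.460°.
a = sin²(Δφ/2) + cos φ₁ · cos φ₂ · sin²(Δλ/2) = 0.722011.
c = 2·atan2(√a, √(1−a)) = 2.03088 rad → d = 6371·c ≈ 12938.73 km.

12939 km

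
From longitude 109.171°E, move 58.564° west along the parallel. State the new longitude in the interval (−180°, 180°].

Start at +109.171°; shift −58.564° → +50.607°.
+50.607° already lies in (−180°, 180°].

50.607°E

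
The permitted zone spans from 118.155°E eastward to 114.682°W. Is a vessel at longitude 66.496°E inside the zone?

No

Band width going east from +118.155° to -114.682°: ((-114.682 − 118.155) mod 360) = 127.163°.
Offset of +66.496° east of the west edge: ((66.496 − 118.155) mod 360) = 308.341°.
308.341° > 127.163° ⇒ outside.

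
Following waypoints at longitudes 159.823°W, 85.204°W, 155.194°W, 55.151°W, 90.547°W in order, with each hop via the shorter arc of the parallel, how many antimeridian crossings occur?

0

Leg 1: -159.823° → -85.204°, shortest Δλ = 74.619° (east) — does not cross 180°.
Leg 2: -85.204° → -155.194°, shortest Δλ = -69.99° (west) — does not cross 180°.
Leg 3: -155.194° → -55.151°, shortest Δλ = 100.043° (east) — does not cross 180°.
Leg 4: -55.151° → -90.547°, shortest Δλ = -35.396° (west) — does not cross 180°.
Total crossings: 0.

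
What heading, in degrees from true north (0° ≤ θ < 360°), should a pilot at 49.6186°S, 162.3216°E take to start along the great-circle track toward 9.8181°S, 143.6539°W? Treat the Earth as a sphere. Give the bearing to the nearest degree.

67°

Δλ = -143.6539 − 162.3216 = -305.9755°; wrapped into (−180°, 180°]: 54.0245°.
θ = atan2( sin Δλ · cos φ₂ , cos φ₁ · sin φ₂ − sin φ₁ · cos φ₂ · cos Δλ )
  = atan2(0.79742, 0.33045) = 67.491° → normalised to [0°, 360°): 67.491°.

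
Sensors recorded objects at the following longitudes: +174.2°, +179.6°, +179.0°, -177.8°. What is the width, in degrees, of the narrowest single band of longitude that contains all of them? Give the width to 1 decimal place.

Sort the longitudes: -177.8°, +174.2°, +179.0°, +179.6°.
Eastward gaps between consecutive values (wrapping around): 352.0°, 4.8°, 0.6°, 2.6°.
Largest gap = 352.0° ⇒ minimal covering band is its complement: 360° − 352.0° = 8.0°.
Band runs from +174.2° eastward to -177.8°, crossing the antimeridian.

8.0°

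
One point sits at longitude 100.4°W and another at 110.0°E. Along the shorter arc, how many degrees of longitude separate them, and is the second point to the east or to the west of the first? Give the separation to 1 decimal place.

149.6° west

Raw difference: 110.0 − -100.4 = 210.4°.
Normalise into (−180°, 180°]: 210.4° − 360° = -149.6°.
Negative ⇒ the second point lies to the west; separation 149.6°.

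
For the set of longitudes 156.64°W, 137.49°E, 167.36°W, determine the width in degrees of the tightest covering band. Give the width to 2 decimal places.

Sort the longitudes: -167.36°, -156.64°, +137.49°.
Eastward gaps between consecutive values (wrapping around): 10.72°, 294.13°, 55.15°.
Largest gap = 294.13° ⇒ minimal covering band is its complement: 360° − 294.13° = 65.87°.
Band runs from +137.49° eastward to -156.64°, crossing the antimeridian.

65.87°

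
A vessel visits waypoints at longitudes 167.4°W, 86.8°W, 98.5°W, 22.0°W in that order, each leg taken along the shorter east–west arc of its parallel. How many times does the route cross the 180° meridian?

0

Leg 1: -167.4° → -86.8°, shortest Δλ = 80.6° (east) — does not cross 180°.
Leg 2: -86.8° → -98.5°, shortest Δλ = -11.7° (west) — does not cross 180°.
Leg 3: -98.5° → -22.0°, shortest Δλ = 76.5° (east) — does not cross 180°.
Total crossings: 0.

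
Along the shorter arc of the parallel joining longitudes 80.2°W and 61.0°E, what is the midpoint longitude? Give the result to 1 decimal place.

Signed shortest Δλ from -80.2° to +61.0° is +141.2°.
Midpoint longitude = -80.2° + (+141.2°)/2 = -80.2° + 70.6° = -9.6°.

9.6°W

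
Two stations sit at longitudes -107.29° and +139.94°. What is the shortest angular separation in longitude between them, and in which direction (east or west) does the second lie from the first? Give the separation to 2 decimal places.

112.77° west

Raw difference: 139.94 − -107.29 = 247.23°.
Normalise into (−180°, 180°]: 247.23° − 360° = -112.77°.
Negative ⇒ the second point lies to the west; separation 112.77°.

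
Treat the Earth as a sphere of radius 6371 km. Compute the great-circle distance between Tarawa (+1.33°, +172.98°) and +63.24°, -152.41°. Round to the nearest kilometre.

7447 km

Δλ = -152.41 − 172.98 = -325.39°; wrapped into (−180°, 180°]: 34.61°.
Δφ = 63.24 − 1.33 = 61.91°.
a = sin²(Δφ/2) + cos φ₁ · cos φ₂ · sin²(Δλ/2) = 0.304399.
c = 2·atan2(√a, √(1−a)) = 1.16886 rad → d = 6371·c ≈ 7446.81 km.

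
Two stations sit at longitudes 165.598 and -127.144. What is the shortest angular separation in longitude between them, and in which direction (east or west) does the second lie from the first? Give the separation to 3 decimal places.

Raw difference: -127.144 − 165.598 = -292.742°.
Normalise into (−180°, 180°]: -292.742° + 360° = 67.258°.
Positive ⇒ the second point lies to the east; separation 67.258°.

67.258° east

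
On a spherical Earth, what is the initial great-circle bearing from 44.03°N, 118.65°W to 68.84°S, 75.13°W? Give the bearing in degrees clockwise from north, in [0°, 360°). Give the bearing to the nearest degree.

164°

Δλ = -75.13 − -118.65 = 43.52°.
θ = atan2( sin Δλ · cos φ₂ , cos φ₁ · sin φ₂ − sin φ₁ · cos φ₂ · cos Δλ )
  = atan2(0.24857, -0.85243) = 163.743° → normalised to [0°, 360°): 163.743°.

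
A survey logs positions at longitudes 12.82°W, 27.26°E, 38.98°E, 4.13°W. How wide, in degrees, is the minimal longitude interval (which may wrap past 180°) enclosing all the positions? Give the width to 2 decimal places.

51.80°

Sort the longitudes: -12.82°, -4.13°, +27.26°, +38.98°.
Eastward gaps between consecutive values (wrapping around): 8.69°, 31.39°, 11.72°, 308.20°.
Largest gap = 308.20° ⇒ minimal covering band is its complement: 360° − 308.20° = 51.80°.
Band runs from -12.82° eastward to +38.98°.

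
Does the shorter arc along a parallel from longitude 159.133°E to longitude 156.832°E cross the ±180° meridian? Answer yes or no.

Signed shortest Δλ = ((156.832 − 159.133 + 180) mod 360) − 180 = -2.301°.
Going west by 2.301° from +159.133° reaches +156.832° without touching 180°.

No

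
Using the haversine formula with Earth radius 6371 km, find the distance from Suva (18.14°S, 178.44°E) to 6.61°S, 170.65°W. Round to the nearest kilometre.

1744 km

Δλ = -170.65 − 178.44 = -349.09°; wrapped into (−180°, 180°]: 10.91°.
Δφ = -6.61 − -18.14 = 11.53°.
a = sin²(Δφ/2) + cos φ₁ · cos φ₂ · sin²(Δλ/2) = 0.018621.
c = 2·atan2(√a, √(1−a)) = 0.27377 rad → d = 6371·c ≈ 1744.19 km.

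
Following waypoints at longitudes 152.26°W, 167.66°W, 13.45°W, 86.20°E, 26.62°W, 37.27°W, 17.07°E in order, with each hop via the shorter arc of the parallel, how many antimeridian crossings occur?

0

Leg 1: -152.26° → -167.66°, shortest Δλ = -15.4° (west) — does not cross 180°.
Leg 2: -167.66° → -13.45°, shortest Δλ = 154.21° (east) — does not cross 180°.
Leg 3: -13.45° → +86.20°, shortest Δλ = 99.65° (east) — does not cross 180°.
Leg 4: +86.20° → -26.62°, shortest Δλ = -112.82° (west) — does not cross 180°.
Leg 5: -26.62° → -37.27°, shortest Δλ = -10.65° (west) — does not cross 180°.
Leg 6: -37.27° → +17.07°, shortest Δλ = 54.34° (east) — does not cross 180°.
Total crossings: 0.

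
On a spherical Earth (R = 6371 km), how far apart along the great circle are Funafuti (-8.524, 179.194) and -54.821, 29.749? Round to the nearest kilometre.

12419 km

Δλ = 29.749 − 179.194 = -149.445°.
Δφ = -54.821 − -8.524 = -46.297°.
a = sin²(Δφ/2) + cos φ₁ · cos φ₂ · sin²(Δλ/2) = 0.684750.
c = 2·atan2(√a, √(1−a)) = 1.94927 rad → d = 6371·c ≈ 12418.78 km.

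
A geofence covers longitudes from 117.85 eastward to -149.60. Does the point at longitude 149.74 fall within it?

Yes

Band width going east from +117.85° to -149.60°: ((-149.60 − 117.85) mod 360) = 92.55°.
Offset of +149.74° east of the west edge: ((149.74 − 117.85) mod 360) = 31.89°.
31.89° ≤ 92.55° ⇒ inside.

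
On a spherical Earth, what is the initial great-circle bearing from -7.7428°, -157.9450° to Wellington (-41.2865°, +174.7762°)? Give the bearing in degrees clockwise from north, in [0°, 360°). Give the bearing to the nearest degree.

211°

Δλ = 174.7762 − -157.9450 = 332.7212°; wrapped into (−180°, 180°]: -27.2788°.
θ = atan2( sin Δλ · cos φ₂ , cos φ₁ · sin φ₂ − sin φ₁ · cos φ₂ · cos Δλ )
  = atan2(-0.34439, -0.56383) = -148.583° → normalised to [0°, 360°): 211.417°.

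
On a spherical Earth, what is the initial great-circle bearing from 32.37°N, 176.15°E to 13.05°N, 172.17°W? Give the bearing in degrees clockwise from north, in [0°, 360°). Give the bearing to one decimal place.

Δλ = -172.17 − 176.15 = -348.32°; wrapped into (−180°, 180°]: 11.68°.
θ = atan2( sin Δλ · cos φ₂ , cos φ₁ · sin φ₂ − sin φ₁ · cos φ₂ · cos Δλ )
  = atan2(0.19722, -0.32004) = 148.358° → normalised to [0°, 360°): 148.358°.

148.4°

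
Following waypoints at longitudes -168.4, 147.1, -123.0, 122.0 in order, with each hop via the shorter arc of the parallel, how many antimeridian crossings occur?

3

Leg 1: -168.4° → +147.1°, shortest Δλ = -44.5° (west) — crosses 180°.
Leg 2: +147.1° → -123.0°, shortest Δλ = 89.9° (east) — crosses 180°.
Leg 3: -123.0° → +122.0°, shortest Δλ = -115.0° (west) — crosses 180°.
Total crossings: 3.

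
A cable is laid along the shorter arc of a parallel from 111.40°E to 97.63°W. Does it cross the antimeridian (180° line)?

Yes

Naïve |-97.63 − 111.40| = 209.03° > 180°, so the shorter arc goes the other way round — across 180°.
Signed shortest Δλ = ((-97.63 − 111.40 + 180) mod 360) − 180 = 150.97°.
Going east by 150.97° from +111.40° passes through 180° before reaching -97.63°.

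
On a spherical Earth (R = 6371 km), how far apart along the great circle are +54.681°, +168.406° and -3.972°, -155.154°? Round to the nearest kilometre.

7334 km

Δλ = -155.154 − 168.406 = -323.560°; wrapped into (−180°, 180°]: 36.440°.
Δφ = -3.972 − 54.681 = -58.653°.
a = sin²(Δφ/2) + cos φ₁ · cos φ₂ · sin²(Δλ/2) = 0.296272.
c = 2·atan2(√a, √(1−a)) = 1.15113 rad → d = 6371·c ≈ 7333.85 km.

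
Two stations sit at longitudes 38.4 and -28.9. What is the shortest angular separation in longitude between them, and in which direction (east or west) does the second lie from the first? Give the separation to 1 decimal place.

67.3° west

Raw difference: -28.9 − 38.4 = -67.3°.
Normalise into (−180°, 180°]: -67.3° stays -67.3°.
Negative ⇒ the second point lies to the west; separation 67.3°.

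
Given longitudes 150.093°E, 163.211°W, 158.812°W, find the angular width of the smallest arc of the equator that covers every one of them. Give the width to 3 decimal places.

51.095°

Sort the longitudes: -163.211°, -158.812°, +150.093°.
Eastward gaps between consecutive values (wrapping around): 4.399°, 308.905°, 46.696°.
Largest gap = 308.905° ⇒ minimal covering band is its complement: 360° − 308.905° = 51.095°.
Band runs from +150.093° eastward to -158.812°, crossing the antimeridian.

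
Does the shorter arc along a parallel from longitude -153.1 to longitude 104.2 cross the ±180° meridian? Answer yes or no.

Yes

Naïve |104.2 − -153.1| = 257.3° > 180°, so the shorter arc goes the other way round — across 180°.
Signed shortest Δλ = ((104.2 − -153.1 + 180) mod 360) − 180 = -102.7°.
Going west by 102.7° from -153.1° passes through 180° before reaching +104.2°.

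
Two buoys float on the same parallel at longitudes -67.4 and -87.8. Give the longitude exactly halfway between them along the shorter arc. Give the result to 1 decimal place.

Signed shortest Δλ from -67.4° to -87.8° is -20.4°.
Midpoint longitude = -67.4° + (-20.4°)/2 = -67.4° − 10.2° = -77.6°.

-77.6°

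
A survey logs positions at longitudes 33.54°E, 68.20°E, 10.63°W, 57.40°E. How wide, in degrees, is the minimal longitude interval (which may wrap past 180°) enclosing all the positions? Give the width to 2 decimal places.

78.83°

Sort the longitudes: -10.63°, +33.54°, +57.40°, +68.20°.
Eastward gaps between consecutive values (wrapping around): 44.17°, 23.86°, 10.80°, 281.17°.
Largest gap = 281.17° ⇒ minimal covering band is its complement: 360° − 281.17° = 78.83°.
Band runs from -10.63° eastward to +68.20°.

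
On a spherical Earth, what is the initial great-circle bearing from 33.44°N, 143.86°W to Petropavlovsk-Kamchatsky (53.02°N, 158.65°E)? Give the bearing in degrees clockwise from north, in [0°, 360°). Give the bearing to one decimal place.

313.9°

Δλ = 158.65 − -143.86 = 302.51°; wrapped into (−180°, 180°]: -57.49°.
θ = atan2( sin Δλ · cos φ₂ , cos φ₁ · sin φ₂ − sin φ₁ · cos φ₂ · cos Δλ )
  = atan2(-0.50727, 0.48845) = -46.083° → normalised to [0°, 360°): 313.917°.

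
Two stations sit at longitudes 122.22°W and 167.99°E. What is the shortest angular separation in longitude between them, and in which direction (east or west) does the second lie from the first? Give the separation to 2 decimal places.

Raw difference: 167.99 − -122.22 = 290.21°.
Normalise into (−180°, 180°]: 290.21° − 360° = -69.79°.
Negative ⇒ the second point lies to the west; separation 69.79°.

69.79° west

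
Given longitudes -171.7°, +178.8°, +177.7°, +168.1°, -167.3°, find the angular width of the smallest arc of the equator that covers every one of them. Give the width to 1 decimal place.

Sort the longitudes: -171.7°, -167.3°, +168.1°, +177.7°, +178.8°.
Eastward gaps between consecutive values (wrapping around): 4.4°, 335.4°, 9.6°, 1.1°, 9.5°.
Largest gap = 335.4° ⇒ minimal covering band is its complement: 360° − 335.4° = 24.6°.
Band runs from +168.1° eastward to -167.3°, crossing the antimeridian.

24.6°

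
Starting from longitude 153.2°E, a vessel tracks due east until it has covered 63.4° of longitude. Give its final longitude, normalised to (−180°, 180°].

Start at +153.2°; shift +63.4° → +216.6°.
+216.6° lies outside (−180°, 180°]; subtract 360° → -143.4°.

143.4°W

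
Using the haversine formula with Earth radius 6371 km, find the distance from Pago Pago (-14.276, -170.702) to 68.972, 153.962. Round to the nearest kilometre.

9666 km

Δλ = 153.962 − -170.702 = 324.664°; wrapped into (−180°, 180°]: -35.336°.
Δφ = 68.972 − -14.276 = 83.248°.
a = sin²(Δφ/2) + cos φ₁ · cos φ₂ · sin²(Δλ/2) = 0.473246.
c = 2·atan2(√a, √(1−a)) = 1.51726 rad → d = 6371·c ≈ 9666.48 km.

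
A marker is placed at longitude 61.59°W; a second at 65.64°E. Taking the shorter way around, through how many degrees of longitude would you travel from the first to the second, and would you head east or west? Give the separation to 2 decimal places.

127.23° east

Raw difference: 65.64 − -61.59 = 127.23°.
Normalise into (−180°, 180°]: 127.23° stays 127.23°.
Positive ⇒ the second point lies to the east; separation 127.23°.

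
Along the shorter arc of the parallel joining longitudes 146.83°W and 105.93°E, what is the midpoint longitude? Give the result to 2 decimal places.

Signed shortest Δλ from -146.83° to +105.93° is -107.24°.
Midpoint longitude = -146.83° + (-107.24°)/2 = -146.83° − 53.62° = -200.45°.
Normalise into (−180°, 180°]: +159.55°.
(The naïve average (-146.83 + +105.93)/2 = -20.45° is on the wrong side of the globe.)

159.55°E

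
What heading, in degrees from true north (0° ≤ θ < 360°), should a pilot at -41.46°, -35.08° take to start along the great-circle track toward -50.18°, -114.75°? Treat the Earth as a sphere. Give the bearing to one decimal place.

231.6°

Δλ = -114.75 − -35.08 = -79.67°.
θ = atan2( sin Δλ · cos φ₂ , cos φ₁ · sin φ₂ − sin φ₁ · cos φ₂ · cos Δλ )
  = atan2(-0.63000, -0.49957) = -128.413° → normalised to [0°, 360°): 231.587°.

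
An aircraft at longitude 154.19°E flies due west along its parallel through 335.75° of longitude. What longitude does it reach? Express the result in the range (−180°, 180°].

Start at +154.19°; shift −335.75° → -181.56°.
-181.56° lies outside (−180°, 180°]; add 360° → +178.44°.

178.44°E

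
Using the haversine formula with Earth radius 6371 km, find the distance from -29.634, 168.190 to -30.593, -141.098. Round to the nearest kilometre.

Δλ = -141.098 − 168.190 = -309.288°; wrapped into (−180°, 180°]: 50.712°.
Δφ = -30.593 − -29.634 = -0.959°.
a = sin²(Δφ/2) + cos φ₁ · cos φ₂ · sin²(Δλ/2) = 0.137285.
c = 2·atan2(√a, √(1−a)) = 0.75914 rad → d = 6371·c ≈ 4836.47 km.

4836 km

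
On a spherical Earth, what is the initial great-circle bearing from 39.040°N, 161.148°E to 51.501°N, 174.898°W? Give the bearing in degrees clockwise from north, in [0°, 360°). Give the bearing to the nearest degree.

45°

Δλ = -174.898 − 161.148 = -336.046°; wrapped into (−180°, 180°]: 23.954°.
θ = atan2( sin Δλ · cos φ₂ , cos φ₁ · sin φ₂ − sin φ₁ · cos φ₂ · cos Δλ )
  = atan2(0.25274, 0.24955) = 45.364° → normalised to [0°, 360°): 45.364°.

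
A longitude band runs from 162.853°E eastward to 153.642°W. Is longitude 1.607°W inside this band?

Band width going east from +162.853° to -153.642°: ((-153.642 − 162.853) mod 360) = 43.505°.
Offset of -1.607° east of the west edge: ((-1.607 − 162.853) mod 360) = 195.540°.
195.540° > 43.505° ⇒ outside.

No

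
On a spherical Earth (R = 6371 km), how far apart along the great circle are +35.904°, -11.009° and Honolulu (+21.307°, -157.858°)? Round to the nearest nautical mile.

6890 nmi

Δλ = -157.858 − -11.009 = -146.849°.
Δφ = 21.307 − 35.904 = -14.597°.
a = sin²(Δφ/2) + cos φ₁ · cos φ₂ · sin²(Δλ/2) = 0.709358.
c = 2·atan2(√a, √(1−a)) = 2.00283 rad → d = 6371·c ≈ 12760.02 km ≈ 6889.86 nmi.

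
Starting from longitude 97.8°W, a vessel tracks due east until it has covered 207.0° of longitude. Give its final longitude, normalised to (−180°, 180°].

109.2°E

Start at -97.8°; shift +207.0° → +109.2°.
+109.2° already lies in (−180°, 180°].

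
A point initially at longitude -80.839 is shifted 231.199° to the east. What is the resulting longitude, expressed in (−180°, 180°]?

Start at -80.839°; shift +231.199° → +150.360°.
+150.360° already lies in (−180°, 180°].

+150.360°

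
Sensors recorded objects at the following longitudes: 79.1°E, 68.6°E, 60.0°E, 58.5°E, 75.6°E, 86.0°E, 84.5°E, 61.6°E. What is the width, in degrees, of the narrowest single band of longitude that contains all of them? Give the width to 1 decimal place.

27.5°

Sort the longitudes: +58.5°, +60.0°, +61.6°, +68.6°, +75.6°, +79.1°, +84.5°, +86.0°.
Eastward gaps between consecutive values (wrapping around): 1.5°, 1.6°, 7.0°, 7.0°, 3.5°, 5.4°, 1.5°, 332.5°.
Largest gap = 332.5° ⇒ minimal covering band is its complement: 360° − 332.5° = 27.5°.
Band runs from +58.5° eastward to +86.0°.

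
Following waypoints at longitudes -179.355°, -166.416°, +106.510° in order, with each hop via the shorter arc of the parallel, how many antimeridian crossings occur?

Leg 1: -179.355° → -166.416°, shortest Δλ = 12.939° (east) — does not cross 180°.
Leg 2: -166.416° → +106.510°, shortest Δλ = -87.074° (west) — crosses 180°.
Total crossings: 1.

1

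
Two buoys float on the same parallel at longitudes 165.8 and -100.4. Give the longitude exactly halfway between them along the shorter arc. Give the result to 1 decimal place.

Signed shortest Δλ from +165.8° to -100.4° is +93.8°.
Midpoint longitude = +165.8° + (+93.8°)/2 = +165.8° + 46.9° = +212.7°.
Normalise into (−180°, 180°]: -147.3°.
(The naïve average (+165.8 + -100.4)/2 = 32.7° is on the wrong side of the globe.)

-147.3°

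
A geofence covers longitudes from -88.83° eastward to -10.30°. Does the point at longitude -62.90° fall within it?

Yes

Band width going east from -88.83° to -10.30°: ((-10.30 − -88.83) mod 360) = 78.53°.
Offset of -62.90° east of the west edge: ((-62.90 − -88.83) mod 360) = 25.93°.
25.93° ≤ 78.53° ⇒ inside.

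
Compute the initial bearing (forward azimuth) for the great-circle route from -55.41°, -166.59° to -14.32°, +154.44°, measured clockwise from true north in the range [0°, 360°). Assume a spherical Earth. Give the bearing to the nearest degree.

Δλ = 154.44 − -166.59 = 321.03°; wrapped into (−180°, 180°]: -38.97°.
θ = atan2( sin Δλ · cos φ₂ , cos φ₁ · sin φ₂ − sin φ₁ · cos φ₂ · cos Δλ )
  = atan2(-0.60937, 0.47975) = -51.787° → normalised to [0°, 360°): 308.213°.

308°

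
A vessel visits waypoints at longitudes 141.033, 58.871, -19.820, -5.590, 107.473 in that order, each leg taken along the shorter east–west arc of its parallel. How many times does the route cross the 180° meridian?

Leg 1: +141.033° → +58.871°, shortest Δλ = -82.162° (west) — does not cross 180°.
Leg 2: +58.871° → -19.820°, shortest Δλ = -78.691° (west) — does not cross 180°.
Leg 3: -19.820° → -5.590°, shortest Δλ = 14.23° (east) — does not cross 180°.
Leg 4: -5.590° → +107.473°, shortest Δλ = 113.063° (east) — does not cross 180°.
Total crossings: 0.

0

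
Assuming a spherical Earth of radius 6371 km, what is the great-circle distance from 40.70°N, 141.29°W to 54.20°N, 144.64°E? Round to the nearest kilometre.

5494 km

Δλ = 144.64 − -141.29 = 285.93°; wrapped into (−180°, 180°]: -74.07°.
Δφ = 54.20 − 40.70 = 13.50°.
a = sin²(Δφ/2) + cos φ₁ · cos φ₂ · sin²(Δλ/2) = 0.174694.
c = 2·atan2(√a, √(1−a)) = 0.86241 rad → d = 6371·c ≈ 5494.40 km.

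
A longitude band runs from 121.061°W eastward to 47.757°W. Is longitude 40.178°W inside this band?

Band width going east from -121.061° to -47.757°: ((-47.757 − -121.061) mod 360) = 73.304°.
Offset of -40.178° east of the west edge: ((-40.178 − -121.061) mod 360) = 80.883°.
80.883° > 73.304° ⇒ outside.

No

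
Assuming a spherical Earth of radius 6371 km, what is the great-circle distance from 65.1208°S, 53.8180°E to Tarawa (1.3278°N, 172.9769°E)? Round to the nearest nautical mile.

6188 nmi

Δλ = 172.9769 − 53.8180 = 119.1589°.
Δφ = 1.3278 − -65.1208 = 66.4486°.
a = sin²(Δφ/2) + cos φ₁ · cos φ₂ · sin²(Δλ/2) = 0.612975.
c = 2·atan2(√a, √(1−a)) = 1.79871 rad → d = 6371·c ≈ 11459.60 km ≈ 6187.69 nmi.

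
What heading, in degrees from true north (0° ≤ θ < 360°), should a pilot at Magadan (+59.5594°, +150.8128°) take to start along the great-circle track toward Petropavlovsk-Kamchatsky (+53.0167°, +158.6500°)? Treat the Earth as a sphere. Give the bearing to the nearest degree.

143°

Δλ = 158.6500 − 150.8128 = 7.8372°.
θ = atan2( sin Δλ · cos φ₂ , cos φ₁ · sin φ₂ − sin φ₁ · cos φ₂ · cos Δλ )
  = atan2(0.08203, -0.10910) = 143.061° → normalised to [0°, 360°): 143.061°.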